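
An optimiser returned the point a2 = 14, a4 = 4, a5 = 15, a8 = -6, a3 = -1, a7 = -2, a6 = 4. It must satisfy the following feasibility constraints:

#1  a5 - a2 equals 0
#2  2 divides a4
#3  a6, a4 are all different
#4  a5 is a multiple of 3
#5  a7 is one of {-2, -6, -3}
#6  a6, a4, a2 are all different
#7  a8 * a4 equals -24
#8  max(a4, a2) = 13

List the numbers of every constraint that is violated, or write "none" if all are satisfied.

#1 a5 - a2 = 15 - 14 = 1, not 0 — violated.
#2 4 / 2 = 2, so 2 divides 4 — OK.
#3 a6 = a4 = 4, not all different — violated.
#4 15 / 3 = 5, so 3 divides 15 — OK.
#5 a7 = -2 is in {-2, -6, -3} — OK.
#6 a6 = a4 = 4, not all different — violated.
#7 a8 * a4 = -6 * 4 = -24 — OK.
#8 max(4, 14) = 14, not 13 — violated.

Constraints 1, 3, 6, 8 do not hold.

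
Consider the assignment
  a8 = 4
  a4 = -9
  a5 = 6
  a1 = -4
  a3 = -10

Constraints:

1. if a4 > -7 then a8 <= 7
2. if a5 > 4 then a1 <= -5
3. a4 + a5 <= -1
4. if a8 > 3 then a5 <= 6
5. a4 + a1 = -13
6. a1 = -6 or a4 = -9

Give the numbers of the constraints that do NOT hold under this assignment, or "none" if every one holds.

1. a4 = -9, not > -7; antecedent false, conditional vacuously true  ✓
2. a5 = 6 > 4, so we need a1 ≤ -5; but a1 = -4 > -5  ✗
3. a4 + a5 = -9 + 6 = -3; -3 ≤ -1  ✓
4. a8 = 4 > 3, so we need a5 ≤ 6; a5 = 6 ≤ 6  ✓
5. a4 + a1 = -9 + (-4) = -13  ✓
6. a1 = -4 ≠ -6, but a4 = -9 = -9 (second disjunct)  ✓

No — constraint 2 is not satisfied.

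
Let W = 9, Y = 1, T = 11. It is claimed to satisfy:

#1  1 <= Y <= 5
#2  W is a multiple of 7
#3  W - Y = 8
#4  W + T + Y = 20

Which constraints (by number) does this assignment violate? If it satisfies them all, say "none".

No — constraints 2 and 4 are not satisfied.

#1 Y = 1 lies in [1, 5]  true
#2 9 = 7*1 + 2, so 7 does not divide 9  false
#3 W - Y = 9 - 1 = 8  true
#4 W + T + Y = 9 + 11 + 1 = 21, not 20  false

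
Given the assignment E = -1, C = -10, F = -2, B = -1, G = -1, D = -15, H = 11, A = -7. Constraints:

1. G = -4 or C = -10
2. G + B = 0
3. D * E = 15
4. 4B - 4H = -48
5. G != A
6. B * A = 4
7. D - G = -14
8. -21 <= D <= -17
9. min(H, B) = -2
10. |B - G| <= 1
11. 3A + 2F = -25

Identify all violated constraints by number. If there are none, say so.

Constraints 2, 6, 8, 9 do not hold.

1. G = -1 ≠ -4, but C = -10 = -10 (second disjunct)  OK
2. G + B = -1 + (-1) = -2, not 0  FAIL
3. D * E = -15 * (-1) = 15  OK
4. 4B - 4H = 4(-1) - 4(11) = -48  OK
5. G = -1, A = -7; distinct  OK
6. B * A = -1 * (-7) = 7, not 4  FAIL
7. D - G = -15 - (-1) = -14  OK
8. D = -15 is outside [-21, -17]  FAIL
9. min(11, -1) = -1, not -2  FAIL
10. |-1 - (-1)| = 0; 0 ≤ 1  OK
11. 3A + 2F = 3(-7) + 2(-2) = -25  OK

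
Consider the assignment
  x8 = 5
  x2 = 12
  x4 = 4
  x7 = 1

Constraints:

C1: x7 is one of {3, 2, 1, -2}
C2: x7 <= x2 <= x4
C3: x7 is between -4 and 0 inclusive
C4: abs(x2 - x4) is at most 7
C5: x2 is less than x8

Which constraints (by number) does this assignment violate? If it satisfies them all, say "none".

The assignment fails constraints 2, 3, 4, and 5.

C1: x7 = 1 is in {3, 2, 1, -2}  ✓
C2: values 1, 12, 4; x2 = 12 is not <= x4 = 4  ✗
C3: x7 = 1 is outside [-4, 0]  ✗
C4: abs(12 - 4) = 8; 8 > 7, exceeds bound 7  ✗
C5: x2 = 12, x8 = 5; 12 ≥ 5 (want <)  ✗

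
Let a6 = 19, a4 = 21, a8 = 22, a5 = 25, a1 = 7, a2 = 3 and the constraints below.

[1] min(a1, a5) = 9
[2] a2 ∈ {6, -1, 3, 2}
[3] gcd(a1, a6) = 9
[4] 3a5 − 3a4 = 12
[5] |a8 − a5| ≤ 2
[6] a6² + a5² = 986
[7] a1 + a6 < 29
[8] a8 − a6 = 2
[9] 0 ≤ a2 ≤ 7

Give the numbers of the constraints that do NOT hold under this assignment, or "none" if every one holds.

Constraints 1, 3, 5, and 8 do not hold.

[1] min(7, 25) = 7, not 9  no
[2] a2 = 3 is in {6, -1, 3, 2}  yes
[3] gcd(7, 19) = 1, not 9  no
[4] 3a5 − 3a4 = 3(25) − 3(21) = 12  yes
[5] |22 − 25| = 3; 3 > 2, exceeds bound 2  no
[6] a6² + a5² = 19² + 25² = 361 + 625 = 986  yes
[7] a1 + a6 = 7 + 19 = 26; 26 < 29  yes
[8] a8 − a6 = 22 − 19 = 3, not 2  no
[9] a2 = 3 lies in [0, 7]  yes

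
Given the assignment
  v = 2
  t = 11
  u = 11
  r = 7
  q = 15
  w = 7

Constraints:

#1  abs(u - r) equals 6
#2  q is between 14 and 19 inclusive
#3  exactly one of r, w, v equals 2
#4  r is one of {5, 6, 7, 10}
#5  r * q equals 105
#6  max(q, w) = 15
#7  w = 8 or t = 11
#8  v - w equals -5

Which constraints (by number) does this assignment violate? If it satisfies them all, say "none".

#1 abs(11 - 7) = 4, not 6 — violated.
#2 q = 15 lies in [14, 19] — satisfied.
#3 r=7, w=7, v=2; 1 of them equals 2 — satisfied.
#4 r = 7 is in {5, 6, 7, 10} — satisfied.
#5 r * q = 7 * 15 = 105 — satisfied.
#6 max(15, 7) = 15 — satisfied.
#7 w = 7 ≠ 8, but t = 11 = 11 (second disjunct) — satisfied.
#8 v - w = 2 - 7 = -5 — satisfied.

No — constraint 1 is not satisfied.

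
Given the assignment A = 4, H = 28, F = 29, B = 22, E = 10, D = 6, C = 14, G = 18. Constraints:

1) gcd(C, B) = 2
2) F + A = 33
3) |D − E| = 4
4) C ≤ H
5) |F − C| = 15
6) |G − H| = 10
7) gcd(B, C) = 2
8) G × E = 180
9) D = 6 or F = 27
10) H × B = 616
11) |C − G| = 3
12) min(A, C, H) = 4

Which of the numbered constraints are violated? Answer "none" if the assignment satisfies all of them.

1) gcd(14, 22) = 2 — OK.
2) F + A = 29 + 4 = 33 — OK.
3) |6 − 10| = 4 — OK.
4) C = 14, H = 28; 14 ≤ 28 — OK.
5) |29 − 14| = 15 — OK.
6) |18 − 28| = 10 — OK.
7) gcd(22, 14) = 2 — OK.
8) G × E = 18 × 10 = 180 — OK.
9) D = 6 = 6 (first disjunct) — OK.
10) H × B = 28 × 22 = 616 — OK.
11) |14 − 18| = 4, not 3 — violated.
12) min(4, 14, 28) = 4 — OK.

Constraint 11 does not hold.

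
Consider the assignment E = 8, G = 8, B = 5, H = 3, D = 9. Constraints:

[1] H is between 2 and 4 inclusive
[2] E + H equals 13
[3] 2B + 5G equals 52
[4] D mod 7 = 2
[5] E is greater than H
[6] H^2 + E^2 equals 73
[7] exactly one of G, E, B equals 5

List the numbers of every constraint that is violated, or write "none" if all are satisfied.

[1] H = 3 lies in [2, 4] — OK.
[2] E + H = 8 + 3 = 11, not 13 — violated.
[3] 2B + 5G = 2(5) + 5(8) = 50, not 52 — violated.
[4] 9 mod 7 = 2 — OK.
[5] E = 8, H = 3; 8 > 3 — OK.
[6] H^2 + E^2 = 3^2 + 8^2 = 9 + 64 = 73 — OK.
[7] G=8, E=8, B=5; 1 of them equals 5 — OK.

Constraints 2 and 3 do not hold.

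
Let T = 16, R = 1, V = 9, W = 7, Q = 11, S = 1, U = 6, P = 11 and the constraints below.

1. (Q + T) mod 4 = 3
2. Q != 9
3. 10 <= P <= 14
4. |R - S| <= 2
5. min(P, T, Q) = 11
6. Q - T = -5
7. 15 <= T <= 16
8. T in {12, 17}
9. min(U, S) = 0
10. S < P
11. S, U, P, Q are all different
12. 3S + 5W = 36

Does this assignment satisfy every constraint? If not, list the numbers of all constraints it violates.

Violated: 8, 9, 11, and 12.

1. Q + T = 27; 27 mod 4 = 3  OK
2. Q = 11, and 11 ≠ 9  OK
3. P = 11 lies in [10, 14]  OK
4. |1 - 1| = 0; 0 ≤ 2  OK
5. min(11, 16, 11) = 11  OK
6. Q - T = 11 - 16 = -5  OK
7. T = 16 lies in [15, 16]  OK
8. T = 16 is not in {12, 17}  FAIL
9. min(6, 1) = 1, not 0  FAIL
10. S = 1, P = 11; 1 < 11  OK
11. P = Q = 11, not all different  FAIL
12. 3S + 5W = 3(1) + 5(7) = 38, not 36  FAIL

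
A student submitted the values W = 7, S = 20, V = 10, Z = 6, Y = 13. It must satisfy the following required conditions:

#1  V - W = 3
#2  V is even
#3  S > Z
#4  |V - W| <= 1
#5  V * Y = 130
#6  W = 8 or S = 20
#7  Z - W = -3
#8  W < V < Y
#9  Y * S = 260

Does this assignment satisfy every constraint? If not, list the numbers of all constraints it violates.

#1 V - W = 10 - 7 = 3 — holds.
#2 V = 10 is even — holds.
#3 S = 20, Z = 6; 20 > 6 — holds.
#4 |10 - 7| = 3; 3 > 1, exceeds bound 1 — does not hold.
#5 V * Y = 10 * 13 = 130 — holds.
#6 W = 7 ≠ 8, but S = 20 = 20 (second disjunct) — holds.
#7 Z - W = 6 - 7 = -1, not -3 — does not hold.
#8 values 7 < 10 < 13 — holds.
#9 Y * S = 13 * 20 = 260 — holds.

Violated: 4 and 7.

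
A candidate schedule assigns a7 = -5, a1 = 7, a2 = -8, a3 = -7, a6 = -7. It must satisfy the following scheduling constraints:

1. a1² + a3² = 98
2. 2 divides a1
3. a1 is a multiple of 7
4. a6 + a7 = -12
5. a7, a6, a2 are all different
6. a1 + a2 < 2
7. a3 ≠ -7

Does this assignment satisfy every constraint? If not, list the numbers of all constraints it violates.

Constraints 2 and 7 do not hold.

1. a1² + a3² = 7² + (-7)² = 49 + 49 = 98 — satisfied.
2. 7 = 2×3 + 1, so 2 does not divide 7 — violated.
3. 7 / 7 = 1, so 7 divides 7 — satisfied.
4. a6 + a7 = -7 + (-5) = -12 — satisfied.
5. values -5, -7, -8 are pairwise distinct — satisfied.
6. a1 + a2 = 7 + (-8) = -1; -1 < 2 — satisfied.
7. a3 = -7, but -7 is required to differ — violated.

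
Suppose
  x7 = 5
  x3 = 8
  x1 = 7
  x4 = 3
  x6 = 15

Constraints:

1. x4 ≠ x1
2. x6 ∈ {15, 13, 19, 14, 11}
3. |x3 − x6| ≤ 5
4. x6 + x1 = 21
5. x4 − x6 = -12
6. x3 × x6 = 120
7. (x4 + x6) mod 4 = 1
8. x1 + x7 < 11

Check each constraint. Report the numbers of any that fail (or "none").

1. x4 = 3, x1 = 7; distinct — holds.
2. x6 = 15 is in {15, 13, 19, 14, 11} — holds.
3. |8 − 15| = 7; 7 > 5, exceeds bound 5 — fails.
4. x6 + x1 = 15 + 7 = 22, not 21 — fails.
5. x4 − x6 = 3 − 15 = -12 — holds.
6. x3 × x6 = 8 × 15 = 120 — holds.
7. x4 + x6 = 18; 18 mod 4 = 2, not 1 — fails.
8. x1 + x7 = 7 + 5 = 12; 12 ≥ 11, bound 11 not met — fails.

Constraints 3, 4, 7, 8 are violated.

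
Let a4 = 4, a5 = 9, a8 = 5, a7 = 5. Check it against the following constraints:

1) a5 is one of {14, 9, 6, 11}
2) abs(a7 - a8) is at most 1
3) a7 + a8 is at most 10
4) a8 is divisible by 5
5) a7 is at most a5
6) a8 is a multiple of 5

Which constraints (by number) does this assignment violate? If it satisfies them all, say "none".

1) a5 = 9 is in {14, 9, 6, 11} — holds.
2) abs(5 - 5) = 0; 0 ≤ 1 — holds.
3) a7 + a8 = 5 + 5 = 10; 10 ≤ 10 — holds.
4) 5 / 5 = 1, so 5 divides 5 — holds.
5) a7 = 5, a5 = 9; 5 ≤ 9 — holds.
6) 5 / 5 = 1, so 5 divides 5 — holds.

The assignment satisfies every constraint.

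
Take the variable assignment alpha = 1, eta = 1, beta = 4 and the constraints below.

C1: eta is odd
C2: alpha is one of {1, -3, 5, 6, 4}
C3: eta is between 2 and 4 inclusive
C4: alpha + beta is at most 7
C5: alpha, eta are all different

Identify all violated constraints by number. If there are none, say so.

Violated: 3, 5.

C1: eta = 1 is odd — holds.
C2: alpha = 1 is in {1, -3, 5, 6, 4} — holds.
C3: eta = 1 is outside [2, 4] — fails.
C4: alpha + beta = 1 + 4 = 5; 5 ≤ 7 — holds.
C5: alpha = eta = 1, not all different — fails.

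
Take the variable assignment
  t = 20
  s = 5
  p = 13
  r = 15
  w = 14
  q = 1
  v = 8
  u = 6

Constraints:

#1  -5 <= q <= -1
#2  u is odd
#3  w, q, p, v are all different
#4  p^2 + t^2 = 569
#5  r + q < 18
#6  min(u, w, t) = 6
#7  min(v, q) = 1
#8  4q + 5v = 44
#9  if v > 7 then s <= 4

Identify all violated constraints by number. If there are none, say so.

#1 q = 1 is outside [-5, -1] — violated.
#2 u = 6 is even — violated.
#3 values 14, 1, 13, 8 are pairwise distinct — OK.
#4 p^2 + t^2 = 13^2 + 20^2 = 169 + 400 = 569 — OK.
#5 r + q = 15 + 1 = 16; 16 < 18 — OK.
#6 min(6, 14, 20) = 6 — OK.
#7 min(8, 1) = 1 — OK.
#8 4q + 5v = 4(1) + 5(8) = 44 — OK.
#9 v = 8 > 7, so we need s ≤ 4; but s = 5 > 4 — violated.

Constraints 1, 2, 9 are violated.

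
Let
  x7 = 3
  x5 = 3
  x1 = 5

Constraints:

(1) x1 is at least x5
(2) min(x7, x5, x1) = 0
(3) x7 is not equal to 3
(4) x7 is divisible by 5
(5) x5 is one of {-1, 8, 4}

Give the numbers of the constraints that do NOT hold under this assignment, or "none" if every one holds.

(1) x1 = 5, x5 = 3; 5 ≥ 3 — OK.
(2) min(3, 3, 5) = 3, not 0 — violated.
(3) x7 = 3, but 3 is required to differ — violated.
(4) 3 = 5*0 + 3, so 5 does not divide 3 — violated.
(5) x5 = 3 is not in {-1, 8, 4} — violated.

The assignment fails constraints 2, 3, 4, 5.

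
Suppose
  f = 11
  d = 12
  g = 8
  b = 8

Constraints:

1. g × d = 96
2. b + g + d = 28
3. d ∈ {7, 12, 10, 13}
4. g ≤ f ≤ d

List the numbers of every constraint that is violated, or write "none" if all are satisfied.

None — every constraint holds.

1. g × d = 8 × 12 = 96 — holds.
2. b + g + d = 8 + 8 + 12 = 28 — holds.
3. d = 12 is in {7, 12, 10, 13} — holds.
4. values 8 ≤ 11 ≤ 12 — holds.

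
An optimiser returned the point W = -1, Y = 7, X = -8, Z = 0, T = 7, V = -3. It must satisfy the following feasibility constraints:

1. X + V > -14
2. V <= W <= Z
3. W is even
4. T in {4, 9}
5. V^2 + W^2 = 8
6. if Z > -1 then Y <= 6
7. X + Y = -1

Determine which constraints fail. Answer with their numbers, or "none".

No — constraints 3, 4, 5, and 6 are not satisfied.

1. X + V = -8 + (-3) = -11; -11 > -14 — holds.
2. values -3 <= -1 <= 0 — holds.
3. W = -1 is odd — fails.
4. T = 7 is not in {4, 9} — fails.
5. V^2 + W^2 = (-3)^2 + (-1)^2 = 9 + 1 = 10, not 8 — fails.
6. Z = 0 > -1, so we need Y ≤ 6; but Y = 7 > 6 — fails.
7. X + Y = -8 + 7 = -1 — holds.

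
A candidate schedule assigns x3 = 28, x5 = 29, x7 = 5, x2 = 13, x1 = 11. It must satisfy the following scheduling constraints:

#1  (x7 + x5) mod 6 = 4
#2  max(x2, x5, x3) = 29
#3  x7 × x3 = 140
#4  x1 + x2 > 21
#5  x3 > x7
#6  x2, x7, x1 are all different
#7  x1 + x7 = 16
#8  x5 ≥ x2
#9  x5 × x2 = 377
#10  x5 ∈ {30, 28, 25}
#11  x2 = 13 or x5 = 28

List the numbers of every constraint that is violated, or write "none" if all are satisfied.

Violated: 10.

#1 x7 + x5 = 34; 34 mod 6 = 4  yes
#2 max(13, 29, 28) = 29  yes
#3 x7 × x3 = 5 × 28 = 140  yes
#4 x1 + x2 = 11 + 13 = 24; 24 > 21  yes
#5 x3 = 28, x7 = 5; 28 > 5  yes
#6 values 13, 5, 11 are pairwise distinct  yes
#7 x1 + x7 = 11 + 5 = 16  yes
#8 x5 = 29, x2 = 13; 29 ≥ 13  yes
#9 x5 × x2 = 29 × 13 = 377  yes
#10 x5 = 29 is not in {30, 28, 25}  no
#11 x2 = 13 = 13 (first disjunct)  yes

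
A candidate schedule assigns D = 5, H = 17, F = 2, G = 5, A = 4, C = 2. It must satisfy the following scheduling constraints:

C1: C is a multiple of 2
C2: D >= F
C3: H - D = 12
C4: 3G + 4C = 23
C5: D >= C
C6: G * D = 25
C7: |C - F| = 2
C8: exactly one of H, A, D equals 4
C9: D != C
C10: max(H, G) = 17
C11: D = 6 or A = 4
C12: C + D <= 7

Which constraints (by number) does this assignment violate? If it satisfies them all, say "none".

C1: 2 / 2 = 1, so 2 divides 2 — satisfied.
C2: D = 5, F = 2; 5 ≥ 2 — satisfied.
C3: H - D = 17 - 5 = 12 — satisfied.
C4: 3G + 4C = 3(5) + 4(2) = 23 — satisfied.
C5: D = 5, C = 2; 5 ≥ 2 — satisfied.
C6: G * D = 5 * 5 = 25 — satisfied.
C7: |2 - 2| = 0, not 2 — violated.
C8: H=17, A=4, D=5; 1 of them equals 4 — satisfied.
C9: D = 5, C = 2; distinct — satisfied.
C10: max(17, 5) = 17 — satisfied.
C11: D = 5 ≠ 6, but A = 4 = 4 (second disjunct) — satisfied.
C12: C + D = 2 + 5 = 7; 7 ≤ 7 — satisfied.

Violated: 7.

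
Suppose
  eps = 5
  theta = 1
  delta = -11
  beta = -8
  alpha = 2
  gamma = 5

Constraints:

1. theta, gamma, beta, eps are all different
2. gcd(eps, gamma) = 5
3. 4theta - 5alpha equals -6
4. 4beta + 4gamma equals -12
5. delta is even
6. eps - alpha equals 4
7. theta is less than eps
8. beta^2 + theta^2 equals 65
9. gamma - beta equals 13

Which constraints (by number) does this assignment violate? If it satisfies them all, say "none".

1. gamma = eps = 5, not all different  ✘
2. gcd(5, 5) = 5  ✔
3. 4theta - 5alpha = 4(1) - 5(2) = -6  ✔
4. 4beta + 4gamma = 4(-8) + 4(5) = -12  ✔
5. delta = -11 is odd  ✘
6. eps - alpha = 5 - 2 = 3, not 4  ✘
7. theta = 1, eps = 5; 1 < 5  ✔
8. beta^2 + theta^2 = (-8)^2 + 1^2 = 64 + 1 = 65  ✔
9. gamma - beta = 5 - (-8) = 13  ✔

No — constraints 1, 5, 6 are not satisfied.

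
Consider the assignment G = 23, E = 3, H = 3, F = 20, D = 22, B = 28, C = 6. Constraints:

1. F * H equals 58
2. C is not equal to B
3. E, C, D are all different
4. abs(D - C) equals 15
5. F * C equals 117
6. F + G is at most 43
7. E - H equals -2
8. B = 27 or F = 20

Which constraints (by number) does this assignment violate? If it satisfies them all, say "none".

1. F * H = 20 * 3 = 60, not 58 — violated.
2. C = 6, B = 28; distinct — OK.
3. values 3, 6, 22 are pairwise distinct — OK.
4. abs(22 - 6) = 16, not 15 — violated.
5. F * C = 20 * 6 = 120, not 117 — violated.
6. F + G = 20 + 23 = 43; 43 ≤ 43 — OK.
7. E - H = 3 - 3 = 0, not -2 — violated.
8. B = 28 ≠ 27, but F = 20 = 20 (second disjunct) — OK.

Constraints 1, 4, 5, 7 are violated.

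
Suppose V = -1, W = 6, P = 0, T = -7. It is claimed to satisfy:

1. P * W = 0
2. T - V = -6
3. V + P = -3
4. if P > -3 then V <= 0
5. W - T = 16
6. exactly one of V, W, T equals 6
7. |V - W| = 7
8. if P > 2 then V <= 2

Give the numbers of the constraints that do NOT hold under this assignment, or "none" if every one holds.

1. P * W = 0 * 6 = 0  OK
2. T - V = -7 - (-1) = -6  OK
3. V + P = -1 + 0 = -1, not -3  FAIL
4. P = 0 > -3, so we need V ≤ 0; V = -1 ≤ 0  OK
5. W - T = 6 - (-7) = 13, not 16  FAIL
6. V=-1, W=6, T=-7; 1 of them equals 6  OK
7. |-1 - 6| = 7  OK
8. P = 0, not > 2; antecedent false, conditional vacuously true  OK

No — constraints 3, 5 are not satisfied.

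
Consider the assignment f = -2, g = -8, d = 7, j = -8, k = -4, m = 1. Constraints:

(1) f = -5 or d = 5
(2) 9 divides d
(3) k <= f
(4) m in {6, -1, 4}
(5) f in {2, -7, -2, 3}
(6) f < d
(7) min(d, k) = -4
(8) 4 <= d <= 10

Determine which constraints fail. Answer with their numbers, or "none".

(1) f = -2 ≠ -5 and d = 7 ≠ 5; both disjuncts false — does not hold.
(2) 7 = 9*0 + 7, so 9 does not divide 7 — does not hold.
(3) k = -4, f = -2; -4 ≤ -2 — holds.
(4) m = 1 is not in {6, -1, 4} — does not hold.
(5) f = -2 is in {2, -7, -2, 3} — holds.
(6) f = -2, d = 7; -2 < 7 — holds.
(7) min(7, -4) = -4 — holds.
(8) d = 7 lies in [4, 10] — holds.

Violated: 1, 2, 4.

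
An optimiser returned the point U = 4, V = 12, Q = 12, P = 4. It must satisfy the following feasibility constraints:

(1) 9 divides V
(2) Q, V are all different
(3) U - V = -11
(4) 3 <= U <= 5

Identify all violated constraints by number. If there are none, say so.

(1) 12 = 9*1 + 3, so 9 does not divide 12 — fails.
(2) Q = V = 12, not all different — fails.
(3) U - V = 4 - 12 = -8, not -11 — fails.
(4) U = 4 lies in [3, 5] — holds.

Violated: 1, 2, 3.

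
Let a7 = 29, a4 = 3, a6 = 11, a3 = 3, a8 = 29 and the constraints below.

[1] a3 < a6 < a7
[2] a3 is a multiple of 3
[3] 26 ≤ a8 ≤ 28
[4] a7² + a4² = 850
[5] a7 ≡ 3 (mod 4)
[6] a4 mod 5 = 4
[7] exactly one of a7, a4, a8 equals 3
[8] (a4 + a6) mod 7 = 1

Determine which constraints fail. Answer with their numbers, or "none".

Constraints 3, 5, 6, and 8 are violated.

[1] values 3 < 11 < 29  holds
[2] 3 / 3 = 1, so 3 divides 3  holds
[3] a8 = 29 is outside [26, 28]  fails
[4] a7² + a4² = 29² + 3² = 841 + 9 = 850  holds
[5] 29 mod 4 = 1, not 3  fails
[6] 3 mod 5 = 3, not 4  fails
[7] a7=29, a4=3, a8=29; 1 of them equals 3  holds
[8] a4 + a6 = 14; 14 mod 7 = 0, not 1  fails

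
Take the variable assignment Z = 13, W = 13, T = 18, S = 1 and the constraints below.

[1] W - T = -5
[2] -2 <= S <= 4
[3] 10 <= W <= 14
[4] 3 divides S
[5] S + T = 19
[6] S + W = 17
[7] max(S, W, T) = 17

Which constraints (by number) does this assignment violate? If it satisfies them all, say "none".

[1] W - T = 13 - 18 = -5  holds
[2] S = 1 lies in [-2, 4]  holds
[3] W = 13 lies in [10, 14]  holds
[4] 1 = 3*0 + 1, so 3 does not divide 1  fails
[5] S + T = 1 + 18 = 19  holds
[6] S + W = 1 + 13 = 14, not 17  fails
[7] max(1, 13, 18) = 18, not 17  fails

Violated: 4, 6, and 7.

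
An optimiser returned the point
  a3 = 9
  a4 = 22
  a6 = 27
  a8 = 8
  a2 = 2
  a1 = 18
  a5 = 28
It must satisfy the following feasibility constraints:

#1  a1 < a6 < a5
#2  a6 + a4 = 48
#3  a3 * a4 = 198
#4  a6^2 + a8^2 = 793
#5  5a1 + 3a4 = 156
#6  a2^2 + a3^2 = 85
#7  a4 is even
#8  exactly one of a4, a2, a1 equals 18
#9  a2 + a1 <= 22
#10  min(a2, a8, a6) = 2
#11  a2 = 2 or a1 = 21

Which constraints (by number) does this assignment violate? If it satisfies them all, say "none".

#1 values 18 < 27 < 28  holds
#2 a6 + a4 = 27 + 22 = 49, not 48  fails
#3 a3 * a4 = 9 * 22 = 198  holds
#4 a6^2 + a8^2 = 27^2 + 8^2 = 729 + 64 = 793  holds
#5 5a1 + 3a4 = 5(18) + 3(22) = 156  holds
#6 a2^2 + a3^2 = 2^2 + 9^2 = 4 + 81 = 85  holds
#7 a4 = 22 is even  holds
#8 a4=22, a2=2, a1=18; 1 of them equals 18  holds
#9 a2 + a1 = 2 + 18 = 20; 20 ≤ 22  holds
#10 min(2, 8, 27) = 2  holds
#11 a2 = 2 = 2 (first disjunct)  holds

No — constraint 2 is not satisfied.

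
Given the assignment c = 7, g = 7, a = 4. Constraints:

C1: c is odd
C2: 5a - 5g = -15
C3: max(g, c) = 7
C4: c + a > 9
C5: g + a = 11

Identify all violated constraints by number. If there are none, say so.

The assignment satisfies every constraint.

C1: c = 7 is odd — holds.
C2: 5a - 5g = 5(4) - 5(7) = -15 — holds.
C3: max(7, 7) = 7 — holds.
C4: c + a = 7 + 4 = 11; 11 > 9 — holds.
C5: g + a = 7 + 4 = 11 — holds.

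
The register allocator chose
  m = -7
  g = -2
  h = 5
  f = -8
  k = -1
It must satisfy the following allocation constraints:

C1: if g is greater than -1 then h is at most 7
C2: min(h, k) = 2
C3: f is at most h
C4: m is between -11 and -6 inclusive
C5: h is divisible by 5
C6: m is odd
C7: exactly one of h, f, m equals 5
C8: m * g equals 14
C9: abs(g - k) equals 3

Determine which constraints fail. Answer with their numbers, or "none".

C1: g = -2, not > -1; antecedent false, conditional vacuously true — holds.
C2: min(5, -1) = -1, not 2 — does not hold.
C3: f = -8, h = 5; -8 ≤ 5 — holds.
C4: m = -7 lies in [-11, -6] — holds.
C5: 5 / 5 = 1, so 5 divides 5 — holds.
C6: m = -7 is odd — holds.
C7: h=5, f=-8, m=-7; 1 of them equals 5 — holds.
C8: m * g = -7 * (-2) = 14 — holds.
C9: abs(-2 - (-1)) = 1, not 3 — does not hold.

No — constraints 2, 9 are not satisfied.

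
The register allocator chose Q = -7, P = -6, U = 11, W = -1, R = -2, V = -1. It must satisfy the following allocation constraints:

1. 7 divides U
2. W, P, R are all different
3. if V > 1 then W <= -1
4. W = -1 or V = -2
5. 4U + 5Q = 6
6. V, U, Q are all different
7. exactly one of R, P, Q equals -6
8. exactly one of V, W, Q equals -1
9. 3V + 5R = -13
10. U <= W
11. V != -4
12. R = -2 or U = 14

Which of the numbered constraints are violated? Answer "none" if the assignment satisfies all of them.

No — constraints 1, 5, 8, and 10 are not satisfied.

1. 11 = 7*1 + 4, so 7 does not divide 11 — does not hold.
2. values -1, -6, -2 are pairwise distinct — holds.
3. V = -1, not > 1; antecedent false, conditional vacuously true — holds.
4. W = -1 = -1 (first disjunct) — holds.
5. 4U + 5Q = 4(11) + 5(-7) = 9, not 6 — does not hold.
6. values -1, 11, -7 are pairwise distinct — holds.
7. R=-2, P=-6, Q=-7; 1 of them equals -6 — holds.
8. V=-1, W=-1, Q=-7; 2 of them equal -1, not exactly one — does not hold.
9. 3V + 5R = 3(-1) + 5(-2) = -13 — holds.
10. U = 11, W = -1; 11 > -1 (want ≤) — does not hold.
11. V = -1, and -1 ≠ -4 — holds.
12. R = -2 = -2 (first disjunct) — holds.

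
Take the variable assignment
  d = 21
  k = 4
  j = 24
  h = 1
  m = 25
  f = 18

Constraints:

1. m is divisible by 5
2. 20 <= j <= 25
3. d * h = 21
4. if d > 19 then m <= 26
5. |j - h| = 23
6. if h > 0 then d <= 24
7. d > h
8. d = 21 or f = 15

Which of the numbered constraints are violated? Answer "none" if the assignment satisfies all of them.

1. 25 / 5 = 5, so 5 divides 25  true
2. j = 24 lies in [20, 25]  true
3. d * h = 21 * 1 = 21  true
4. d = 21 > 19, so we need m ≤ 26; m = 25 ≤ 26  true
5. |24 - 1| = 23  true
6. h = 1 > 0, so we need d ≤ 24; d = 21 ≤ 24  true
7. d = 21, h = 1; 21 > 1  true
8. d = 21 = 21 (first disjunct)  true

None — every constraint holds.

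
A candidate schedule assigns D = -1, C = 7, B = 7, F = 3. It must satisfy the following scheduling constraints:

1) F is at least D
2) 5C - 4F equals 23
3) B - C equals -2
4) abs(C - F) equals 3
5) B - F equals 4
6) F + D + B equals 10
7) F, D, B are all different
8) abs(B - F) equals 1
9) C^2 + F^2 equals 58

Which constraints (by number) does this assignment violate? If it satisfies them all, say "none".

No — constraints 3, 4, 6, and 8 are not satisfied.

1) F = 3, D = -1; 3 ≥ -1 — satisfied.
2) 5C - 4F = 5(7) - 4(3) = 23 — satisfied.
3) B - C = 7 - 7 = 0, not -2 — violated.
4) abs(7 - 3) = 4, not 3 — violated.
5) B - F = 7 - 3 = 4 — satisfied.
6) F + D + B = 3 + (-1) + 7 = 9, not 10 — violated.
7) values 3, -1, 7 are pairwise distinct — satisfied.
8) abs(7 - 3) = 4, not 1 — violated.
9) C^2 + F^2 = 7^2 + 3^2 = 49 + 9 = 58 — satisfied.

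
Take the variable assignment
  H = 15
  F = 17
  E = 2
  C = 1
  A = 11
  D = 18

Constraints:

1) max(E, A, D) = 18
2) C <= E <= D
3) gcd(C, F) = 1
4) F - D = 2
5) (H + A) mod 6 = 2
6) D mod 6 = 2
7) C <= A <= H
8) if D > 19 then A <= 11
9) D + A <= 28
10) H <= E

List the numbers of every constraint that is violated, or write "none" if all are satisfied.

Violated: 4, 6, 9, and 10.

1) max(2, 11, 18) = 18 — satisfied.
2) values 1 <= 2 <= 18 — satisfied.
3) gcd(1, 17) = 1 — satisfied.
4) F - D = 17 - 18 = -1, not 2 — violated.
5) H + A = 26; 26 mod 6 = 2 — satisfied.
6) 18 mod 6 = 0, not 2 — violated.
7) values 1 <= 11 <= 15 — satisfied.
8) D = 18, not > 19; antecedent false, conditional vacuously true — satisfied.
9) D + A = 18 + 11 = 29; 29 > 28, bound 28 not met — violated.
10) H = 15, E = 2; 15 > 2 (want ≤) — violated.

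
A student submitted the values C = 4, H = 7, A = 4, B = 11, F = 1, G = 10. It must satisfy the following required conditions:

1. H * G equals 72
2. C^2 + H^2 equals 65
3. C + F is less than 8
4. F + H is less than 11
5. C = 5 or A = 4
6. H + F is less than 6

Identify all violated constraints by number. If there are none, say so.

Constraints 1 and 6 do not hold.

1. H * G = 7 * 10 = 70, not 72 — does not hold.
2. C^2 + H^2 = 4^2 + 7^2 = 16 + 49 = 65 — holds.
3. C + F = 4 + 1 = 5; 5 < 8 — holds.
4. F + H = 1 + 7 = 8; 8 < 11 — holds.
5. C = 4 ≠ 5, but A = 4 = 4 (second disjunct) — holds.
6. H + F = 7 + 1 = 8; 8 ≥ 6, bound 6 not met — does not hold.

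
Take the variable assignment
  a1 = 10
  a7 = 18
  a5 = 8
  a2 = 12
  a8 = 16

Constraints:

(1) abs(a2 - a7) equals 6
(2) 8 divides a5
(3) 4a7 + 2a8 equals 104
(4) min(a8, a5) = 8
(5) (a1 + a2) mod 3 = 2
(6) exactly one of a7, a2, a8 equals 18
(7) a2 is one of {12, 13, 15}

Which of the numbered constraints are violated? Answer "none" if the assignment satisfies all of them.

(1) abs(12 - 18) = 6 — holds.
(2) 8 / 8 = 1, so 8 divides 8 — holds.
(3) 4a7 + 2a8 = 4(18) + 2(16) = 104 — holds.
(4) min(16, 8) = 8 — holds.
(5) a1 + a2 = 22; 22 mod 3 = 1, not 2 — does not hold.
(6) a7=18, a2=12, a8=16; 1 of them equals 18 — holds.
(7) a2 = 12 is in {12, 13, 15} — holds.

Violated: 5.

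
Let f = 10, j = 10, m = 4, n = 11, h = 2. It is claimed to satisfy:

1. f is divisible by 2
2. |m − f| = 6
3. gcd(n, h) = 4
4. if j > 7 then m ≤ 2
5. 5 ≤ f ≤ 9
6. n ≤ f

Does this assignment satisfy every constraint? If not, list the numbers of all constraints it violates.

1. 10 / 2 = 5, so 2 divides 10 — holds.
2. |4 − 10| = 6 — holds.
3. gcd(11, 2) = 1, not 4 — does not hold.
4. j = 10 > 7, so we need m ≤ 2; but m = 4 > 2 — does not hold.
5. f = 10 is outside [5, 9] — does not hold.
6. n = 11, f = 10; 11 > 10 (want ≤) — does not hold.

Constraints 3, 4, 5, 6 are violated.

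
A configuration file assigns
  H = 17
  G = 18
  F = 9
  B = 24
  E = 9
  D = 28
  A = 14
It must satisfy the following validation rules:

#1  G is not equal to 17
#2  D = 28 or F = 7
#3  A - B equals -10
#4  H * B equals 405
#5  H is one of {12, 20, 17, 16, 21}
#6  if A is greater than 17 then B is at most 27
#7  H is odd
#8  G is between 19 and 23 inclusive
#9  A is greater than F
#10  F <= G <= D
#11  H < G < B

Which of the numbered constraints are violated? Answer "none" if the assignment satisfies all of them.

The assignment fails constraints 4, 8.

#1 G = 18, and 18 ≠ 17 — holds.
#2 D = 28 = 28 (first disjunct) — holds.
#3 A - B = 14 - 24 = -10 — holds.
#4 H * B = 17 * 24 = 408, not 405 — does not hold.
#5 H = 17 is in {12, 20, 17, 16, 21} — holds.
#6 A = 14, not > 17; antecedent false, conditional vacuously true — holds.
#7 H = 17 is odd — holds.
#8 G = 18 is outside [19, 23] — does not hold.
#9 A = 14, F = 9; 14 > 9 — holds.
#10 values 9 <= 18 <= 28 — holds.
#11 values 17 < 18 < 24 — holds.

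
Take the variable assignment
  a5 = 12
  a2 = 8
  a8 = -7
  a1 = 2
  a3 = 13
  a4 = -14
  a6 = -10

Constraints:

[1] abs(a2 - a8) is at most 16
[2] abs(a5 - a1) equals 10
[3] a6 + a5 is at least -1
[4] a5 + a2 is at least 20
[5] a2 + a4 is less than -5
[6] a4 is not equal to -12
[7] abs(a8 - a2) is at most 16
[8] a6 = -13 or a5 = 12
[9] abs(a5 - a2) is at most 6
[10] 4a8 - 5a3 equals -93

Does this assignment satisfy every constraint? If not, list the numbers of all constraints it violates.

No violations.

[1] abs(8 - (-7)) = 15; 15 ≤ 16  ✔
[2] abs(12 - 2) = 10  ✔
[3] a6 + a5 = -10 + 12 = 2; 2 ≥ -1  ✔
[4] a5 + a2 = 12 + 8 = 20; 20 ≥ 20  ✔
[5] a2 + a4 = 8 + (-14) = -6; -6 < -5  ✔
[6] a4 = -14, and -14 ≠ -12  ✔
[7] abs(-7 - 8) = 15; 15 ≤ 16  ✔
[8] a6 = -10 ≠ -13, but a5 = 12 = 12 (second disjunct)  ✔
[9] abs(12 - 8) = 4; 4 ≤ 6  ✔
[10] 4a8 - 5a3 = 4(-7) - 5(13) = -93  ✔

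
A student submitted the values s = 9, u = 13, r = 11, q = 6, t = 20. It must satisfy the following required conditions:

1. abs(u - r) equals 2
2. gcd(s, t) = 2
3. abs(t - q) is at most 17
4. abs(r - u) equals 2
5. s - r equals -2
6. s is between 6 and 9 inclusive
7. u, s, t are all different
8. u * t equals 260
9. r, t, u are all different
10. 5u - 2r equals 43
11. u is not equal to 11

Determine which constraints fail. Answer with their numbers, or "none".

Violated: 2.

1. abs(13 - 11) = 2  ✓
2. gcd(9, 20) = 1, not 2  ✗
3. abs(20 - 6) = 14; 14 ≤ 17  ✓
4. abs(11 - 13) = 2  ✓
5. s - r = 9 - 11 = -2  ✓
6. s = 9 lies in [6, 9]  ✓
7. values 13, 9, 20 are pairwise distinct  ✓
8. u * t = 13 * 20 = 260  ✓
9. values 11, 20, 13 are pairwise distinct  ✓
10. 5u - 2r = 5(13) - 2(11) = 43  ✓
11. u = 13, and 13 ≠ 11  ✓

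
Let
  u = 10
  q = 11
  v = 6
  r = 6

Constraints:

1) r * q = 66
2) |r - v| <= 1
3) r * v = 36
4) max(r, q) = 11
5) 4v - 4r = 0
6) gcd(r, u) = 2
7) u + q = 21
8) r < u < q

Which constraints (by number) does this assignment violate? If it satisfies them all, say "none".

Yes — all constraints hold.

1) r * q = 6 * 11 = 66 — satisfied.
2) |6 - 6| = 0; 0 ≤ 1 — satisfied.
3) r * v = 6 * 6 = 36 — satisfied.
4) max(6, 11) = 11 — satisfied.
5) 4v - 4r = 4(6) - 4(6) = 0 — satisfied.
6) gcd(6, 10) = 2 — satisfied.
7) u + q = 10 + 11 = 21 — satisfied.
8) values 6 < 10 < 11 — satisfied.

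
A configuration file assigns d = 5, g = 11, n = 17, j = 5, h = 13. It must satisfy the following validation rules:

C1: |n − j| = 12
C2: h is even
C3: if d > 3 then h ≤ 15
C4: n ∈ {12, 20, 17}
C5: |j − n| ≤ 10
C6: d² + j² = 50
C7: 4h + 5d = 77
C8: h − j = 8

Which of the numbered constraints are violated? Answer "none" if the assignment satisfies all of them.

C1: |17 − 5| = 12  OK
C2: h = 13 is odd  FAIL
C3: d = 5 > 3, so we need h ≤ 15; h = 13 ≤ 15  OK
C4: n = 17 is in {12, 20, 17}  OK
C5: |5 − 17| = 12; 12 > 10, exceeds bound 10  FAIL
C6: d² + j² = 5² + 5² = 25 + 25 = 50  OK
C7: 4h + 5d = 4(13) + 5(5) = 77  OK
C8: h − j = 13 − 5 = 8  OK

The assignment fails constraints 2, 5.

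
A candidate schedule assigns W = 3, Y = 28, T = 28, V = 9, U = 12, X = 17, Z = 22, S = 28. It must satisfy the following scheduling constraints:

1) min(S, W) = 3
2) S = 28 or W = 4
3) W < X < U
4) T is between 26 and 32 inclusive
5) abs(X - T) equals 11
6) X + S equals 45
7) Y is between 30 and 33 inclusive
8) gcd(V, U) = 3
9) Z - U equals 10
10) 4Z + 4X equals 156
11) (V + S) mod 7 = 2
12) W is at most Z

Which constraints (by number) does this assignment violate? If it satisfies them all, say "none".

The assignment fails constraints 3, 7.

1) min(28, 3) = 3 — satisfied.
2) S = 28 = 28 (first disjunct) — satisfied.
3) values 3, 17, 12; X = 17 is not < U = 12 — violated.
4) T = 28 lies in [26, 32] — satisfied.
5) abs(17 - 28) = 11 — satisfied.
6) X + S = 17 + 28 = 45 — satisfied.
7) Y = 28 is outside [30, 33] — violated.
8) gcd(9, 12) = 3 — satisfied.
9) Z - U = 22 - 12 = 10 — satisfied.
10) 4Z + 4X = 4(22) + 4(17) = 156 — satisfied.
11) V + S = 37; 37 mod 7 = 2 — satisfied.
12) W = 3, Z = 22; 3 ≤ 22 — satisfied.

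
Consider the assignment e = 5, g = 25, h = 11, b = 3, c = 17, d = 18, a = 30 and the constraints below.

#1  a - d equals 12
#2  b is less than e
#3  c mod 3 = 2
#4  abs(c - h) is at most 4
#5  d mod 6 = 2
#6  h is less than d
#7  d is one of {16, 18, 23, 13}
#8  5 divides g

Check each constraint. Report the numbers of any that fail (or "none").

Constraints 4, 5 are violated.

#1 a - d = 30 - 18 = 12 — satisfied.
#2 b = 3, e = 5; 3 < 5 — satisfied.
#3 17 mod 3 = 2 — satisfied.
#4 abs(17 - 11) = 6; 6 > 4, exceeds bound 4 — violated.
#5 18 mod 6 = 0, not 2 — violated.
#6 h = 11, d = 18; 11 < 18 — satisfied.
#7 d = 18 is in {16, 18, 23, 13} — satisfied.
#8 25 / 5 = 5, so 5 divides 25 — satisfied.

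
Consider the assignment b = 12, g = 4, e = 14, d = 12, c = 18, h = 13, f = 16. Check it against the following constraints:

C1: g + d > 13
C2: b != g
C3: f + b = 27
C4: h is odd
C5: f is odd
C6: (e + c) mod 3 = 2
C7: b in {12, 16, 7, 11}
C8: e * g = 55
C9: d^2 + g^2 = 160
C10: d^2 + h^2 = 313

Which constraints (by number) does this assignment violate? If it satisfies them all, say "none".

No — constraints 3, 5, and 8 are not satisfied.

C1: g + d = 4 + 12 = 16; 16 > 13 — holds.
C2: b = 12, g = 4; distinct — holds.
C3: f + b = 16 + 12 = 28, not 27 — fails.
C4: h = 13 is odd — holds.
C5: f = 16 is even — fails.
C6: e + c = 32; 32 mod 3 = 2 — holds.
C7: b = 12 is in {12, 16, 7, 11} — holds.
C8: e * g = 14 * 4 = 56, not 55 — fails.
C9: d^2 + g^2 = 12^2 + 4^2 = 144 + 16 = 160 — holds.
C10: d^2 + h^2 = 12^2 + 13^2 = 144 + 169 = 313 — holds.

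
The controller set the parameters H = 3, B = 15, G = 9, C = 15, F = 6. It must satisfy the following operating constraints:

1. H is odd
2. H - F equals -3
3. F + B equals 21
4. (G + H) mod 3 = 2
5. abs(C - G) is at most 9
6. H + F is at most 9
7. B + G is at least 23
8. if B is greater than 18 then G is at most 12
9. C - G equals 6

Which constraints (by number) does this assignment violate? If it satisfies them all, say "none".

1. H = 3 is odd  ✔
2. H - F = 3 - 6 = -3  ✔
3. F + B = 6 + 15 = 21  ✔
4. G + H = 12; 12 mod 3 = 0, not 2  ✘
5. abs(15 - 9) = 6; 6 ≤ 9  ✔
6. H + F = 3 + 6 = 9; 9 ≤ 9  ✔
7. B + G = 15 + 9 = 24; 24 ≥ 23  ✔
8. B = 15, not > 18; antecedent false, conditional vacuously true  ✔
9. C - G = 15 - 9 = 6  ✔

Constraint 4 is violated.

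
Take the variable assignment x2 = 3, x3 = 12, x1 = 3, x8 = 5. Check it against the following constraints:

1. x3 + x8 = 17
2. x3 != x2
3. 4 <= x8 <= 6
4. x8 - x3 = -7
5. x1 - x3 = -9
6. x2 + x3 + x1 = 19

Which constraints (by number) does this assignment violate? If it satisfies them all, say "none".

1. x3 + x8 = 12 + 5 = 17  ✔
2. x3 = 12, x2 = 3; distinct  ✔
3. x8 = 5 lies in [4, 6]  ✔
4. x8 - x3 = 5 - 12 = -7  ✔
5. x1 - x3 = 3 - 12 = -9  ✔
6. x2 + x3 + x1 = 3 + 12 + 3 = 18, not 19  ✘

No — constraint 6 is not satisfied.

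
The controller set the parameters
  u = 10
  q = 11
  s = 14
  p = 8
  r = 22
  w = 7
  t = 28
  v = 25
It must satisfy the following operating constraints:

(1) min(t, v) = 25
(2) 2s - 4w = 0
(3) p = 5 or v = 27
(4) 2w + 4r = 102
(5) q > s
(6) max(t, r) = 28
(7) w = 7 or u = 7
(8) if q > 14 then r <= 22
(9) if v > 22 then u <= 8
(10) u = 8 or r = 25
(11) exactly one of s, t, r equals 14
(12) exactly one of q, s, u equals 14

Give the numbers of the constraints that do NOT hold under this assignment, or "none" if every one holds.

(1) min(28, 25) = 25 — satisfied.
(2) 2s - 4w = 2(14) - 4(7) = 0 — satisfied.
(3) p = 8 ≠ 5 and v = 25 ≠ 27; both disjuncts false — violated.
(4) 2w + 4r = 2(7) + 4(22) = 102 — satisfied.
(5) q = 11, s = 14; 11 ≤ 14 (want >) — violated.
(6) max(28, 22) = 28 — satisfied.
(7) w = 7 = 7 (first disjunct) — satisfied.
(8) q = 11, not > 14; antecedent false, conditional vacuously true — satisfied.
(9) v = 25 > 22, so we need u ≤ 8; but u = 10 > 8 — violated.
(10) u = 10 ≠ 8 and r = 22 ≠ 25; both disjuncts false — violated.
(11) s=14, t=28, r=22; 1 of them equals 14 — satisfied.
(12) q=11, s=14, u=10; 1 of them equals 14 — satisfied.

No — constraints 3, 5, 9, 10 are not satisfied.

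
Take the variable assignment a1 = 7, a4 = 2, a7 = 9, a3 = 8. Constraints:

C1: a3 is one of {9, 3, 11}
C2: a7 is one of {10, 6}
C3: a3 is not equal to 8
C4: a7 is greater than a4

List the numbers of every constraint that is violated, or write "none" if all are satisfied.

C1: a3 = 8 is not in {9, 3, 11} — fails.
C2: a7 = 9 is not in {10, 6} — fails.
C3: a3 = 8, but 8 is required to differ — fails.
C4: a7 = 9, a4 = 2; 9 > 2 — holds.

Constraints 1, 2, and 3 are violated.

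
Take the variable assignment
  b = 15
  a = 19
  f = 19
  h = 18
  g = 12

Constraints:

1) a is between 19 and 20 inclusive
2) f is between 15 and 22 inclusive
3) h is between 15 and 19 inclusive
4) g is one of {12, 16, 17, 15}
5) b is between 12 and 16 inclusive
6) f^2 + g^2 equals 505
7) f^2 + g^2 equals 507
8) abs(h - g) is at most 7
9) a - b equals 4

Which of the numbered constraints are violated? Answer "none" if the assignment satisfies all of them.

No — constraint 7 is not satisfied.

1) a = 19 lies in [19, 20] — satisfied.
2) f = 19 lies in [15, 22] — satisfied.
3) h = 18 lies in [15, 19] — satisfied.
4) g = 12 is in {12, 16, 17, 15} — satisfied.
5) b = 15 lies in [12, 16] — satisfied.
6) f^2 + g^2 = 19^2 + 12^2 = 361 + 144 = 505 — satisfied.
7) f^2 + g^2 = 19^2 + 12^2 = 361 + 144 = 505, not 507 — violated.
8) abs(18 - 12) = 6; 6 ≤ 7 — satisfied.
9) a - b = 19 - 15 = 4 — satisfied.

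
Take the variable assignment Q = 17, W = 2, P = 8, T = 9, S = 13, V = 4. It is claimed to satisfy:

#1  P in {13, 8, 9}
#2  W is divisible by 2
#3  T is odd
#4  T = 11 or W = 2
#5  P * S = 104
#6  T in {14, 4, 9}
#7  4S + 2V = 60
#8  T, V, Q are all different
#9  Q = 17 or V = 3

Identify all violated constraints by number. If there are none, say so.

None — every constraint holds.

#1 P = 8 is in {13, 8, 9}  OK
#2 2 / 2 = 1, so 2 divides 2  OK
#3 T = 9 is odd  OK
#4 T = 9 ≠ 11, but W = 2 = 2 (second disjunct)  OK
#5 P * S = 8 * 13 = 104  OK
#6 T = 9 is in {14, 4, 9}  OK
#7 4S + 2V = 4(13) + 2(4) = 60  OK
#8 values 9, 4, 17 are pairwise distinct  OK
#9 Q = 17 = 17 (first disjunct)  OK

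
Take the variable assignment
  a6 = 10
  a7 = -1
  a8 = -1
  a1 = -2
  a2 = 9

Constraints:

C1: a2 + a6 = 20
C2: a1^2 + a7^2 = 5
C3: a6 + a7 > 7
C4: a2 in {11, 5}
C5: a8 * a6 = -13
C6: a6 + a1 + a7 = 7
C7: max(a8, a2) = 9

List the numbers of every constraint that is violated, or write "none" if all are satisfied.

C1: a2 + a6 = 9 + 10 = 19, not 20 — violated.
C2: a1^2 + a7^2 = (-2)^2 + (-1)^2 = 4 + 1 = 5 — satisfied.
C3: a6 + a7 = 10 + (-1) = 9; 9 > 7 — satisfied.
C4: a2 = 9 is not in {11, 5} — violated.
C5: a8 * a6 = -1 * 10 = -10, not -13 — violated.
C6: a6 + a1 + a7 = 10 + (-2) + (-1) = 7 — satisfied.
C7: max(-1, 9) = 9 — satisfied.

No — constraints 1, 4, and 5 are not satisfied.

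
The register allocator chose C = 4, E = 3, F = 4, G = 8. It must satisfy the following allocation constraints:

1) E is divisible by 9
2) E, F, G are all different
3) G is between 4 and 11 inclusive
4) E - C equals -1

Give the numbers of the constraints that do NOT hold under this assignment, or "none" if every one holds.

Constraint 1 is violated.

1) 3 = 9*0 + 3, so 9 does not divide 3  fails
2) values 3, 4, 8 are pairwise distinct  holds
3) G = 8 lies in [4, 11]  holds
4) E - C = 3 - 4 = -1  holds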